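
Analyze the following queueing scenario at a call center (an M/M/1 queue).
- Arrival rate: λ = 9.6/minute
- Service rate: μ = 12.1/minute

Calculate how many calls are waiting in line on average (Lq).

ρ = λ/μ = 9.6/12.1 = 0.7934
For M/M/1: Lq = λ²/(μ(μ-λ))
Lq = 92.16/(12.1 × 2.50)
Lq = 3.0466 calls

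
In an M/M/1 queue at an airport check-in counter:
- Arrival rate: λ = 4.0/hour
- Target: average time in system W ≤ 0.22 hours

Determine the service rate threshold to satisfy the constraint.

For M/M/1: W = 1/(μ-λ)
Need W ≤ 0.22, so 1/(μ-λ) ≤ 0.22
μ - λ ≥ 1/0.22 = 4.5455
μ ≥ 4.0 + 4.5455 = 8.5455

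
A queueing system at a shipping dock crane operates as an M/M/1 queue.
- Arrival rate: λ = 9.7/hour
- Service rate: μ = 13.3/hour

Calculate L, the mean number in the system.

ρ = λ/μ = 9.7/13.3 = 0.7293
For M/M/1: L = λ/(μ-λ)
L = 9.7/(13.3-9.7) = 9.7/3.60
L = 2.6944 containers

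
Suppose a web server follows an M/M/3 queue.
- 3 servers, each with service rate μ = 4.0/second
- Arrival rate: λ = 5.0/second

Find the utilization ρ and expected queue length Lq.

Traffic intensity: ρ = λ/(cμ) = 5.0/(3×4.0) = 0.4167
Since ρ = 0.4167 < 1, system is stable.
Offered load a = λ/μ = cρ = 5.0/4.0 = 1.2500
P₀ = [ Σₙ₌₀^2 aⁿ/n! + a^3/(3!(1-ρ)) ]⁻¹
Σ = a^0/0! + a^1/1! + a^2/2! = 1.0000 + 1.2500 + 0.7812 = 3.0312
a^3/(3!(1-ρ)) = 1.9531/(6 × 0.58333) = 0.5580
P₀ = 1/(3.0312 + 0.5580) = 0.2786
Lq = P₀·a^3·ρ / (3!(1-ρ)²) = 0.27861 × 1.9531 × 0.41667 / (6 × 0.34028) = 0.1111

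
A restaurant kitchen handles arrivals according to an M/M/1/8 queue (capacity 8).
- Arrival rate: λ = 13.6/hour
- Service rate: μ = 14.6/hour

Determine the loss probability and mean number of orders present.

ρ = λ/μ = 13.6/14.6 = 0.9315
P₀ = (1-ρ)/(1-ρ^(K+1)) = (1-0.9315)/(1-0.9315^9) = 0.06850/0.4720 = 0.1451
P_K = P₀×ρ^K = 0.14513 × 0.9315^8 = 0.14513 × 0.56684 = 0.08227
Blocking probability P_8 = 0.08227 (8.23%)
L = ρ[1 - (K+1)ρ^K + Kρ^(K+1)] / [(1-ρ)(1-ρ^(K+1))]
L = 0.9315 × (1 - 9×0.5668431 + 8×0.5280144) / ((1 - 0.9315) × (1 - 0.5280144)) = 3.5302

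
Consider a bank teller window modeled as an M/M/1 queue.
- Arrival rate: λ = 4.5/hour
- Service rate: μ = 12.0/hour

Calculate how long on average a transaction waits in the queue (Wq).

First, compute utilization: ρ = λ/μ = 4.5/12.0 = 0.3750
For M/M/1: Wq = λ/(μ(μ-λ))
Wq = 4.5/(12.0 × (12.0-4.5))
Wq = 4.5/(12.0 × 7.50)
Wq = 0.05000 hours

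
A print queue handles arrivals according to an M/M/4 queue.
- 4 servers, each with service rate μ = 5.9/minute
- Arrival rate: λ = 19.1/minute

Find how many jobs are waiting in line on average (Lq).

Traffic intensity: ρ = λ/(cμ) = 19.1/(4×5.9) = 0.8093
Since ρ = 0.8093 < 1, system is stable.
Offered load a = λ/μ = cρ = 19.1/5.9 = 3.2373
P₀ = [ Σₙ₌₀^3 aⁿ/n! + a^4/(4!(1-ρ)) ]⁻¹
Σ = a^0/0! + a^1/1! + a^2/2! + a^3/3! = 1.0000 + 3.2373 + 5.2400 + 5.6545 = 15.1318
a^4/(4!(1-ρ)) = 109.8311/(24 × 0.190678) = 24.0001
P₀ = 1/(15.1318 + 24.0001) = 0.02555
Lq = P₀·a^4·ρ / (4!(1-ρ)²) = 0.025555 × 109.8311 × 0.80932 / (24 × 0.036358) = 2.6032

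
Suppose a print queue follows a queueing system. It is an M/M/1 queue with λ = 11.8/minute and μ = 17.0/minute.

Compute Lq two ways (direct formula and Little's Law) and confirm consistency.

Method 1 (direct): Lq = λ²/(μ(μ-λ)) = 139.24/(17.0 × 5.20) = 1.5751

Method 2 (Little's Law):
W = 1/(μ-λ) = 1/5.20 = 0.1923
Wq = W - 1/μ = 0.1923 - 0.05882 = 0.13348
Lq = λWq = 11.8 × 0.13348 = 1.5751 ✔ (matches Method 1)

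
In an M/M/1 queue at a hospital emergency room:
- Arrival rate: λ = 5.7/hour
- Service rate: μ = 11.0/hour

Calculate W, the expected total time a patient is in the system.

First, compute utilization: ρ = λ/μ = 5.7/11.0 = 0.5182
For M/M/1: W = 1/(μ-λ)
W = 1/(11.0-5.7) = 1/5.30
W = 0.1887 hours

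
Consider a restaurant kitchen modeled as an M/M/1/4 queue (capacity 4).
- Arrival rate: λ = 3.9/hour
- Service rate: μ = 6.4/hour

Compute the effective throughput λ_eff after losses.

ρ = λ/μ = 3.9/6.4 = 0.60938
P₀ = (1-ρ)/(1-ρ^(K+1)) = (1-0.60938)/(1-0.60938^5) = 0.39062/0.91597 = 0.4265
P_K = P₀×ρ^K = 0.4265 × 0.60938^4 = 0.4265 × 0.1379 = 0.05881
λ_eff = λ(1-P_K) = 3.9 × (1 - 0.058805) = 3.9 × 0.9412 = 3.6707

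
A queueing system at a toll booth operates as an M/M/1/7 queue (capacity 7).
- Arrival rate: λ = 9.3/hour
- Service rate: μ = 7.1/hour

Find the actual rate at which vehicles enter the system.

ρ = λ/μ = 9.3/7.1 = 1.30986
P₀ = (1-ρ)/(1-ρ^(K+1)) = (1-1.30986)/(1-1.30986^8) = -0.30986/-7.6656 = 0.04042
P_K = P₀×ρ^K = 0.04042 × 1.30986^7 = 0.04042 × 6.6157 = 0.2674
λ_eff = λ(1-P_K) = 9.3 × (1 - 0.26742) = 9.3 × 0.73258 = 6.8130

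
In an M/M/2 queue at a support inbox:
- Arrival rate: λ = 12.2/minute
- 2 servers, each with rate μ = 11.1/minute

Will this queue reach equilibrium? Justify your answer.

Stability requires ρ = λ/(cμ) < 1
ρ = 12.2/(2 × 11.1) = 12.2/22.20 = 0.5495
Since 0.5495 < 1, the system is STABLE.
The servers are busy 54.95% of the time.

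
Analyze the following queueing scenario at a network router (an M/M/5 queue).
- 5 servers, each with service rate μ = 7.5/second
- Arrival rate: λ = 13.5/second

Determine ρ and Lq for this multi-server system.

Traffic intensity: ρ = λ/(cμ) = 13.5/(5×7.5) = 0.3600
Since ρ = 0.3600 < 1, system is stable.
Offered load a = λ/μ = cρ = 13.5/7.5 = 1.8000
P₀ = [ Σₙ₌₀^4 aⁿ/n! + a^5/(5!(1-ρ)) ]⁻¹
Σ = a^0/0! + a^1/1! + a^2/2! + a^3/3! + a^4/4! = 1.0000 + 1.8000 + 1.6200 + 0.9720 + 0.4374 = 5.8294
a^5/(5!(1-ρ)) = 18.8957/(120 × 0.6400) = 0.2460
P₀ = 1/(5.8294 + 0.2460) = 0.1646
Lq = P₀·a^5·ρ / (5!(1-ρ)²) = 0.1646 × 18.8957 × 0.3600 / (120 × 0.4096) = 0.02278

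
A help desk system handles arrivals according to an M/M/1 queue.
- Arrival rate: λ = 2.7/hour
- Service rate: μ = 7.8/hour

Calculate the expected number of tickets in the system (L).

ρ = λ/μ = 2.7/7.8 = 0.3462
For M/M/1: L = λ/(μ-λ)
L = 2.7/(7.8-2.7) = 2.7/5.10
L = 0.5294 tickets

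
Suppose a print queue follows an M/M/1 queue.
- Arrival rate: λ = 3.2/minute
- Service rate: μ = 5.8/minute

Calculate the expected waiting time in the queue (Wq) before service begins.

First, compute utilization: ρ = λ/μ = 3.2/5.8 = 0.5517
For M/M/1: Wq = λ/(μ(μ-λ))
Wq = 3.2/(5.8 × (5.8-3.2))
Wq = 3.2/(5.8 × 2.60)
Wq = 0.2122 minutes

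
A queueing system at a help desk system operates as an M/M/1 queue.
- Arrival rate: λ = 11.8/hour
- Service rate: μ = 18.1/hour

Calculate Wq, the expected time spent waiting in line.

First, compute utilization: ρ = λ/μ = 11.8/18.1 = 0.6519
For M/M/1: Wq = λ/(μ(μ-λ))
Wq = 11.8/(18.1 × (18.1-11.8))
Wq = 11.8/(18.1 × 6.30)
Wq = 0.1035 hours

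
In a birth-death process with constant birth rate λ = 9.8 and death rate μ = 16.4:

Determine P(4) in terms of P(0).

For constant rates: P(n)/P(0) = (λ/μ)^n
P(4)/P(0) = (9.8/16.4)^4 = 0.5976^4 = 0.1275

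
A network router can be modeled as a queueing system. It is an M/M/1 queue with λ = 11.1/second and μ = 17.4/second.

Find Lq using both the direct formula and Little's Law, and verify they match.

Method 1 (direct): Lq = λ²/(μ(μ-λ)) = 123.21/(17.4 × 6.30) = 1.1240

Method 2 (Little's Law):
W = 1/(μ-λ) = 1/6.30 = 0.15873
Wq = W - 1/μ = 0.15873 - 0.057471 = 0.10126
Lq = λWq = 11.1 × 0.10126 = 1.1240 ✔ (matches Method 1)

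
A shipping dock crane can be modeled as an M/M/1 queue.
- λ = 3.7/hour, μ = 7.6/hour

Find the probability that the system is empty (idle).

ρ = λ/μ = 3.7/7.6 = 0.4868
P(0) = 1 - ρ = 1 - 0.4868 = 0.5132
The server is idle 51.32% of the time.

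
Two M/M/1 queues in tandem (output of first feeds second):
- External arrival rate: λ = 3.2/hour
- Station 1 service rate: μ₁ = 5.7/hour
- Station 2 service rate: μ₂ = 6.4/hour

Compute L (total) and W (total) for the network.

By Jackson's theorem, each station behaves as independent M/M/1.
Station 1: ρ₁ = 3.2/5.7 = 0.5614, L₁ = ρ₁/(1-ρ₁) = λ/(μ₁-λ) = 3.2/2.50 = 1.2800
Station 2: ρ₂ = 3.2/6.4 = 0.5000, L₂ = ρ₂/(1-ρ₂) = λ/(μ₂-λ) = 3.2/3.20 = 1.0000
Total: L = L₁ + L₂ = 1.2800 + 1.0000 = 2.2800
W = L/λ = 2.2800/3.2 = 0.7125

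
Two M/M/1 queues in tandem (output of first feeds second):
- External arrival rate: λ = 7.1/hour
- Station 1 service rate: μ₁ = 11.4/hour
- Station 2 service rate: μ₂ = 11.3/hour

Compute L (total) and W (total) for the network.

By Jackson's theorem, each station behaves as independent M/M/1.
Station 1: ρ₁ = 7.1/11.4 = 0.6228, L₁ = ρ₁/(1-ρ₁) = λ/(μ₁-λ) = 7.1/4.30 = 1.65116
Station 2: ρ₂ = 7.1/11.3 = 0.6283, L₂ = ρ₂/(1-ρ₂) = λ/(μ₂-λ) = 7.1/4.20 = 1.69048
Total: L = L₁ + L₂ = 1.65116 + 1.69048 = 3.34164
W = L/λ = 3.34164/7.1 = 0.4707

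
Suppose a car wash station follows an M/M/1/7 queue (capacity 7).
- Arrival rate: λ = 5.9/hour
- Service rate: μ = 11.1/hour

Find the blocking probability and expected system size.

ρ = λ/μ = 5.9/11.1 = 0.53153
P₀ = (1-ρ)/(1-ρ^(K+1)) = (1-0.53153)/(1-0.53153^8) = 0.4685/0.9936 = 0.4715
P_K = P₀×ρ^K = 0.471474 × 0.53153^7 = 0.471474 × 0.0119866 = 0.005651
Blocking probability P_7 = 0.005651 (0.57%)
L = ρ[1 - (K+1)ρ^K + Kρ^(K+1)] / [(1-ρ)(1-ρ^(K+1))]
L = 0.53153 × (1 - 8×0.01199 + 7×0.006371) / ((1 - 0.53153) × (1 - 0.006371)) = 1.0833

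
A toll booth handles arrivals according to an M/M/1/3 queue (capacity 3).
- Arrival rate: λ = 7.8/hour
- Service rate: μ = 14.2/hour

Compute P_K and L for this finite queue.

ρ = λ/μ = 7.8/14.2 = 0.5493
P₀ = (1-ρ)/(1-ρ^(K+1)) = (1-0.5493)/(1-0.5493^4) = 0.4507/0.9090 = 0.4958
P_K = P₀×ρ^K = 0.49584 × 0.5493^3 = 0.49584 × 0.16574 = 0.08218
Blocking probability P_3 = 0.08218 (8.22%)
L = ρ[1 - (K+1)ρ^K + Kρ^(K+1)] / [(1-ρ)(1-ρ^(K+1))]
L = 0.5493 × (1 - 4×0.16574 + 3×0.091041) / ((1 - 0.5493) × (1 - 0.091041)) = 0.8181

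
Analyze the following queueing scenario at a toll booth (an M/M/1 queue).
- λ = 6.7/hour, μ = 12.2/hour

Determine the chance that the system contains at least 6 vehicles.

ρ = λ/μ = 6.7/12.2 = 0.54918
P(N ≥ n) = ρⁿ
P(N ≥ 6) = 0.54918^6
P(N ≥ 6) = 0.02743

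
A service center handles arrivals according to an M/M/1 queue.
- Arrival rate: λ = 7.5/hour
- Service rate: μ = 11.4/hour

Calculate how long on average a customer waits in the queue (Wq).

First, compute utilization: ρ = λ/μ = 7.5/11.4 = 0.6579
For M/M/1: Wq = λ/(μ(μ-λ))
Wq = 7.5/(11.4 × (11.4-7.5))
Wq = 7.5/(11.4 × 3.90)
Wq = 0.1687 hours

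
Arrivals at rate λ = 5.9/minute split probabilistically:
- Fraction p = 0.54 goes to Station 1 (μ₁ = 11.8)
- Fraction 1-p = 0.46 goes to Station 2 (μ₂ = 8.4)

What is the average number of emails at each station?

Effective rates: λ₁ = 5.9×0.54 = 3.186, λ₂ = 5.9×0.46 = 2.714
Station 1: ρ₁ = 3.186/11.8 = 0.2700, L₁ = ρ₁/(1-ρ₁) = 0.2700/(1-0.2700) = 0.3699
Station 2: ρ₂ = 2.714/8.4 = 0.3231, L₂ = ρ₂/(1-ρ₂) = 0.3231/(1-0.3231) = 0.4773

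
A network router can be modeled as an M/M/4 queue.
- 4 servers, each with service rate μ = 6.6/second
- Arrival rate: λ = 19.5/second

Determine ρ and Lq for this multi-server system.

Traffic intensity: ρ = λ/(cμ) = 19.5/(4×6.6) = 0.7386
Since ρ = 0.7386 < 1, system is stable.
Offered load a = λ/μ = cρ = 19.5/6.6 = 2.9545
P₀ = [ Σₙ₌₀^3 aⁿ/n! + a^4/(4!(1-ρ)) ]⁻¹
Σ = a^0/0! + a^1/1! + a^2/2! + a^3/3! = 1.00000 + 2.95455 + 4.36467 + 4.29854 = 12.6178
a^4/(4!(1-ρ)) = 76.2014/(24 × 0.261364) = 12.1480
P₀ = 1/(12.6178 + 12.1480) = 0.04038
Lq = P₀·a^4·ρ / (4!(1-ρ)²) = 0.040378 × 76.2014 × 0.73864 / (24 × 0.068311) = 1.3862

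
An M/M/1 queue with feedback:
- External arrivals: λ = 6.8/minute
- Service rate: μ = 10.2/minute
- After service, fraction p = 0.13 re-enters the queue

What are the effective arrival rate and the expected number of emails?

Effective arrival rate: λ_eff = λ/(1-p) = 6.8/(1-0.13) = 6.8/0.87 = 7.8161
ρ = λ_eff/μ = 7.8161/10.2 = 0.766284
L = ρ/(1-ρ) = 0.766284/(1-0.766284) = 3.2787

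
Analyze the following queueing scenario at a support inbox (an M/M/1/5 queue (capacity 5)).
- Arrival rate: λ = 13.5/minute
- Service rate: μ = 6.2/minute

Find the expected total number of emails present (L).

ρ = λ/μ = 13.5/6.2 = 2.1774
P₀ = (1-ρ)/(1-ρ^(K+1)) = (1-2.1774)/(1-2.1774^6) = -1.1774/-105.5686 = 0.01115
P_K = P₀×ρ^K = 0.011153 × 2.1774^5 = 0.011153 × 48.9431 = 0.5459
L = ρ[1 - (K+1)ρ^K + Kρ^(K+1)] / [(1-ρ)(1-ρ^(K+1))]
L = 2.1774 × (1 - 6×48.9431 + 5×106.5686) / ((1 - 2.1774) × (1 - 106.5686)) = 4.2075 emails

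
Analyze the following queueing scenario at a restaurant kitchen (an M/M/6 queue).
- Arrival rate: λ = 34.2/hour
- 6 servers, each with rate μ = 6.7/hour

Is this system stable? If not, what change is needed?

Stability requires ρ = λ/(cμ) < 1
ρ = 34.2/(6 × 6.7) = 34.2/40.20 = 0.8507
Since 0.8507 < 1, the system is STABLE.
The servers are busy 85.07% of the time.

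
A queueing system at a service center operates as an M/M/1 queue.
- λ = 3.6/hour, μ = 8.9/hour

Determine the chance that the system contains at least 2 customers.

ρ = λ/μ = 3.6/8.9 = 0.4045
P(N ≥ n) = ρⁿ
P(N ≥ 2) = 0.4045^2
P(N ≥ 2) = 0.1636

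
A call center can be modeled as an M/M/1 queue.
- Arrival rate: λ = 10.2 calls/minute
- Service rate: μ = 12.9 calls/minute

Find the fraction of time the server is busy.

Server utilization: ρ = λ/μ
ρ = 10.2/12.9 = 0.7907
The server is busy 79.07% of the time.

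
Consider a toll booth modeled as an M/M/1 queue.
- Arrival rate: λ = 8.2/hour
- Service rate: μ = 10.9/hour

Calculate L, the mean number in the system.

ρ = λ/μ = 8.2/10.9 = 0.7523
For M/M/1: L = λ/(μ-λ)
L = 8.2/(10.9-8.2) = 8.2/2.70
L = 3.0370 vehicles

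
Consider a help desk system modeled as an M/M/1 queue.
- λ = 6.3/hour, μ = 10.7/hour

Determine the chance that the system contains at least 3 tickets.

ρ = λ/μ = 6.3/10.7 = 0.5888
P(N ≥ n) = ρⁿ
P(N ≥ 3) = 0.5888^3
P(N ≥ 3) = 0.2041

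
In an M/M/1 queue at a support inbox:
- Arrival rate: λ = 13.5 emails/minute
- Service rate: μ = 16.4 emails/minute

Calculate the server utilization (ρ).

Server utilization: ρ = λ/μ
ρ = 13.5/16.4 = 0.8232
The server is busy 82.32% of the time.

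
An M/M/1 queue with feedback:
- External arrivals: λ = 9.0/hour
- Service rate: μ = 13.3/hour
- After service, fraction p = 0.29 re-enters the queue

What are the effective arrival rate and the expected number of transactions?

Effective arrival rate: λ_eff = λ/(1-p) = 9.0/(1-0.29) = 9.0/0.71 = 12.676056
ρ = λ_eff/μ = 12.676056/13.3 = 0.9530869
L = ρ/(1-ρ) = 0.9530869/(1-0.9530869) = 20.3160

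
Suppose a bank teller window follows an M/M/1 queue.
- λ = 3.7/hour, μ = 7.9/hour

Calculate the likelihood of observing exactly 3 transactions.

ρ = λ/μ = 3.7/7.9 = 0.46835
P(n) = (1-ρ)ρⁿ
P(3) = (1-0.46835) × 0.46835^3
P(3) = 0.53165 × 0.10273
P(3) = 0.05462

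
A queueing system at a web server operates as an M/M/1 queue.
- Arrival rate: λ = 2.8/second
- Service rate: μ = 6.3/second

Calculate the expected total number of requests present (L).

ρ = λ/μ = 2.8/6.3 = 0.4444
For M/M/1: L = λ/(μ-λ)
L = 2.8/(6.3-2.8) = 2.8/3.50
L = 0.8000 requests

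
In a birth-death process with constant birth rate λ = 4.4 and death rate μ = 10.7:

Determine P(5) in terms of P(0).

For constant rates: P(n)/P(0) = (λ/μ)^n
P(5)/P(0) = (4.4/10.7)^5 = 0.4112^5 = 0.01176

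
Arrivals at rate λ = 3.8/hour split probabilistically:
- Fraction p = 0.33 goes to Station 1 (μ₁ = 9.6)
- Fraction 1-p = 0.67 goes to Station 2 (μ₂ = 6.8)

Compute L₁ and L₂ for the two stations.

Effective rates: λ₁ = 3.8×0.33 = 1.254, λ₂ = 3.8×0.67 = 2.546
Station 1: ρ₁ = 1.254/9.6 = 0.13063, L₁ = ρ₁/(1-ρ₁) = 0.13063/(1-0.13063) = 0.1503
Station 2: ρ₂ = 2.546/6.8 = 0.3744, L₂ = ρ₂/(1-ρ₂) = 0.3744/(1-0.3744) = 0.5985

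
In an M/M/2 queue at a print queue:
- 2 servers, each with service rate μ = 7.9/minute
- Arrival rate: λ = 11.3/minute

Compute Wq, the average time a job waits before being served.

Traffic intensity: ρ = λ/(cμ) = 11.3/(2×7.9) = 0.7152
Since ρ = 0.7152 < 1, system is stable.
Offered load a = λ/μ = cρ = 11.3/7.9 = 1.4304
P₀ = [ Σₙ₌₀^1 aⁿ/n! + a^2/(2!(1-ρ)) ]⁻¹
Σ = a^0/0! + a^1/1! = 1.0000 + 1.4304 = 2.4304
a^2/(2!(1-ρ)) = 2.045986/(2 × 0.2848101) = 3.5918
P₀ = 1/(2.4304 + 3.5918) = 0.1661
Lq = P₀·a^2·ρ / (2!(1-ρ)²) = 0.16605 × 2.0460 × 0.71519 / (2 × 0.081117) = 1.4977
Wq = Lq/λ = 1.4977/11.3 = 0.1325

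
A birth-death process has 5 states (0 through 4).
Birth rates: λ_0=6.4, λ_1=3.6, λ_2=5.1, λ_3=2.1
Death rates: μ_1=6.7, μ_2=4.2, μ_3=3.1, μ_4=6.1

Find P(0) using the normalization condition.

Ratios P(n)/P(0) = (λ₀···λₙ₋₁)/(μ₁···μₙ):
P(1)/P(0) = (6.4)/(6.7) = 0.9552
P(2)/P(0) = (6.4×3.6)/(6.7×4.2) = 0.8188
P(3)/P(0) = (6.4×3.6×5.1)/(6.7×4.2×3.1) = 1.3470
P(4)/P(0) = (6.4×3.6×5.1×2.1)/(6.7×4.2×3.1×6.1) = 0.4637

Normalization: ∑ P(n) = 1
P(0) × (1.0000 + 0.9552 + 0.8188 + 1.3470 + 0.4637) = 1
P(0) × 4.5847 = 1
P(0) = 1/4.5847 = 0.2181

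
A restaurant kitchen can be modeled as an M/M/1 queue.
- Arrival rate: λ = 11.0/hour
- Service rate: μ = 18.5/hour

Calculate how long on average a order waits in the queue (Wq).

First, compute utilization: ρ = λ/μ = 11.0/18.5 = 0.5946
For M/M/1: Wq = λ/(μ(μ-λ))
Wq = 11.0/(18.5 × (18.5-11.0))
Wq = 11.0/(18.5 × 7.50)
Wq = 0.07928 hours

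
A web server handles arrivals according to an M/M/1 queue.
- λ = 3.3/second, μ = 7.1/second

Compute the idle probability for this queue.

ρ = λ/μ = 3.3/7.1 = 0.4648
P(0) = 1 - ρ = 1 - 0.4648 = 0.5352
The server is idle 53.52% of the time.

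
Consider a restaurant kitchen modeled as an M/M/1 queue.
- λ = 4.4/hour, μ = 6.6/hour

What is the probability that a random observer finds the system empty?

ρ = λ/μ = 4.4/6.6 = 0.6667
P(0) = 1 - ρ = 1 - 0.6667 = 0.3333
The server is idle 33.33% of the time.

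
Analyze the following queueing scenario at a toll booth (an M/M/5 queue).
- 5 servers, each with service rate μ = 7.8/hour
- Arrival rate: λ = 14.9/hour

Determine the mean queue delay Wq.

Traffic intensity: ρ = λ/(cμ) = 14.9/(5×7.8) = 0.3821
Since ρ = 0.3821 < 1, system is stable.
Offered load a = λ/μ = cρ = 14.9/7.8 = 1.9103
P₀ = [ Σₙ₌₀^4 aⁿ/n! + a^5/(5!(1-ρ)) ]⁻¹
Σ = a^0/0! + a^1/1! + a^2/2! + a^3/3! + a^4/4! = 1.0000 + 1.9103 + 1.8245 + 1.1618 + 0.5548 = 6.4514
a^5/(5!(1-ρ)) = 25.4366/(120 × 0.61795) = 0.3430
P₀ = 1/(6.4514 + 0.3430) = 0.1472
Lq = P₀·a^5·ρ / (5!(1-ρ)²) = 0.14718 × 25.4366 × 0.38205 / (120 × 0.38186) = 0.03121
Wq = Lq/λ = 0.03121/14.9 = 0.002095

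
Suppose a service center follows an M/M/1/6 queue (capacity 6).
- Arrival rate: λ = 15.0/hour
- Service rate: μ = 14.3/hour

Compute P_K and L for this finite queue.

ρ = λ/μ = 15.0/14.3 = 1.04895
P₀ = (1-ρ)/(1-ρ^(K+1)) = (1-1.04895)/(1-1.04895^7) = -0.04895/-0.3973 = 0.1232
P_K = P₀×ρ^K = 0.1232 × 1.04895^6 = 0.1232 × 1.3321 = 0.1641
Blocking probability P_6 = 0.1641 (16.41%)
L = ρ[1 - (K+1)ρ^K + Kρ^(K+1)] / [(1-ρ)(1-ρ^(K+1))]
L = 1.04895 × (1 - 7×1.332075 + 6×1.397280) / ((1 - 1.04895) × (1 - 1.397280)) = 3.1908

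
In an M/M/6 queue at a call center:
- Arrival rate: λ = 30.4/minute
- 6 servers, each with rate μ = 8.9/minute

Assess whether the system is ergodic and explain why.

Stability requires ρ = λ/(cμ) < 1
ρ = 30.4/(6 × 8.9) = 30.4/53.40 = 0.5693
Since 0.5693 < 1, the system is STABLE.
The servers are busy 56.93% of the time.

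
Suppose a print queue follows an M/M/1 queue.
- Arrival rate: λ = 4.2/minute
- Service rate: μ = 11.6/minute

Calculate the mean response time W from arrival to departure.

First, compute utilization: ρ = λ/μ = 4.2/11.6 = 0.3621
For M/M/1: W = 1/(μ-λ)
W = 1/(11.6-4.2) = 1/7.40
W = 0.1351 minutes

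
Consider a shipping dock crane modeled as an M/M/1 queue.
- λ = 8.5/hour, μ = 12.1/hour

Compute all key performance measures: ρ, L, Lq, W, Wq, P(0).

Step 1: ρ = λ/μ = 8.5/12.1 = 0.7025
Step 2: L = λ/(μ-λ) = 8.5/3.60 = 2.3611
Step 3: Lq = λ²/(μ(μ-λ)) = 72.25/(12.1×3.60) = 1.6586
Step 4: W = 1/(μ-λ) = 1/3.60 = 0.27778
Step 5: Wq = λ/(μ(μ-λ)) = 8.5/(12.1×3.60) = 0.1951
Step 6: P(0) = 1-ρ = 0.2975
Verify: L = λW = 8.5×0.27778 = 2.3611 ✔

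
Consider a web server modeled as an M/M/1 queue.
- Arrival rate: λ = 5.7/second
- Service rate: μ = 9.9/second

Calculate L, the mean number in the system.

ρ = λ/μ = 5.7/9.9 = 0.5758
For M/M/1: L = λ/(μ-λ)
L = 5.7/(9.9-5.7) = 5.7/4.20
L = 1.3571 requests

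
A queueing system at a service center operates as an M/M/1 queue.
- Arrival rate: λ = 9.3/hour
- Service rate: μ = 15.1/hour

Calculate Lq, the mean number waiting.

ρ = λ/μ = 9.3/15.1 = 0.6159
For M/M/1: Lq = λ²/(μ(μ-λ))
Lq = 86.49/(15.1 × 5.80)
Lq = 0.9876 customers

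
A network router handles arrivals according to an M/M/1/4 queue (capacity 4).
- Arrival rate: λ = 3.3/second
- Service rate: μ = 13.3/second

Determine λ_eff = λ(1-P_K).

ρ = λ/μ = 3.3/13.3 = 0.2481
P₀ = (1-ρ)/(1-ρ^(K+1)) = (1-0.2481)/(1-0.2481^5) = 0.7519/0.9991 = 0.7526
P_K = P₀×ρ^K = 0.7526 × 0.2481^4 = 0.7526 × 0.003789 = 0.002852
λ_eff = λ(1-P_K) = 3.3 × (1 - 0.002852) = 3.3 × 0.99715 = 3.2906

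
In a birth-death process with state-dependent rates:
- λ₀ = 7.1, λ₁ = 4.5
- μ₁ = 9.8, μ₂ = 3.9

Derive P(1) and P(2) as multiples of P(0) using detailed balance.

Balance equations:
State 0: λ₀P₀ = μ₁P₁ → P₁ = (λ₀/μ₁)P₀ = (7.1/9.8)P₀ = 0.7245P₀
State 1: P₂ = (λ₀λ₁)/(μ₁μ₂)P₀ = (7.1×4.5)/(9.8×3.9)P₀ = 0.8359P₀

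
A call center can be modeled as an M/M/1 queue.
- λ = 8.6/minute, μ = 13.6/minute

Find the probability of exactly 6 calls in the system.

ρ = λ/μ = 8.6/13.6 = 0.6324
P(n) = (1-ρ)ρⁿ
P(6) = (1-0.6324) × 0.6324^6
P(6) = 0.36760 × 0.063966
P(6) = 0.02351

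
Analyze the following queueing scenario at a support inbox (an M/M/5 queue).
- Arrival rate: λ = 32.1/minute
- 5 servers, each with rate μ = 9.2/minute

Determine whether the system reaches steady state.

Stability requires ρ = λ/(cμ) < 1
ρ = 32.1/(5 × 9.2) = 32.1/46.00 = 0.6978
Since 0.6978 < 1, the system is STABLE.
The servers are busy 69.78% of the time.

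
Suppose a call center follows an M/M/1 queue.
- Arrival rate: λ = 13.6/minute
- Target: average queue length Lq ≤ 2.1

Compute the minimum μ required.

For M/M/1: Lq = λ²/(μ(μ-λ))
Need Lq ≤ 2.1, i.e. μ(μ-λ) ≥ λ²/2.1
μ² - 13.6μ - 184.96/2.1 ≥ 0  →  μ² - 13.6μ - 88.0762 ≥ 0
Quadratic formula (positive root): μ = [λ + √(λ² + 4×88.0762)]/2
Discriminant: 184.96 + 4×88.0762 = 537.2648, √537.2648 = 23.1790
μ ≥ (13.6 + 23.1790)/2 = 18.3895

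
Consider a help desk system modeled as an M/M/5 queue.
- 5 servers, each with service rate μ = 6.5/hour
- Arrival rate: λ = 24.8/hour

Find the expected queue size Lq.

Traffic intensity: ρ = λ/(cμ) = 24.8/(5×6.5) = 0.7631
Since ρ = 0.7631 < 1, system is stable.
Offered load a = λ/μ = cρ = 24.8/6.5 = 3.8154
P₀ = [ Σₙ₌₀^4 aⁿ/n! + a^5/(5!(1-ρ)) ]⁻¹
Σ = a^0/0! + a^1/1! + a^2/2! + a^3/3! + a^4/4! = 1.00000 + 3.81538 + 7.27858 + 9.25686 + 8.82962 = 30.1804
a^5/(5!(1-ρ)) = 808.5216/(120 × 0.236923) = 28.4383
P₀ = 1/(30.1804 + 28.4383) = 0.01706
Lq = P₀·a^5·ρ / (5!(1-ρ)²) = 0.017059 × 808.5216 × 0.76308 / (120 × 0.056133) = 1.5625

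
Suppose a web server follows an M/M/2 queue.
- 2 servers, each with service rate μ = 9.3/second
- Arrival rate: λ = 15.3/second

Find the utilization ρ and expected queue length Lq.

Traffic intensity: ρ = λ/(cμ) = 15.3/(2×9.3) = 0.8226
Since ρ = 0.8226 < 1, system is stable.
Offered load a = λ/μ = cρ = 15.3/9.3 = 1.6452
P₀ = [ Σₙ₌₀^1 aⁿ/n! + a^2/(2!(1-ρ)) ]⁻¹
Σ = a^0/0! + a^1/1! = 1.0000 + 1.6452 = 2.6452
a^2/(2!(1-ρ)) = 2.70656/(2 × 0.177419) = 7.6276
P₀ = 1/(2.64516 + 7.62757) = 0.09735
Lq = P₀·a^2·ρ / (2!(1-ρ)²) = 0.097345 × 2.7066 × 0.82258 / (2 × 0.031478) = 3.4425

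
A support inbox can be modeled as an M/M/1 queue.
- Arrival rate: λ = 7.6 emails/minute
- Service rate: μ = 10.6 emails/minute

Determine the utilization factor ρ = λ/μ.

Server utilization: ρ = λ/μ
ρ = 7.6/10.6 = 0.7170
The server is busy 71.70% of the time.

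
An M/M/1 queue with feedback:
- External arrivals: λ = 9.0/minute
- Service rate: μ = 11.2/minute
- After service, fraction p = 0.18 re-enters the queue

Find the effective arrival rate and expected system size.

Effective arrival rate: λ_eff = λ/(1-p) = 9.0/(1-0.18) = 9.0/0.82 = 10.97560976
ρ = λ_eff/μ = 10.97560976/11.2 = 0.979965157
L = ρ/(1-ρ) = 0.979965157/(1-0.979965157) = 48.9130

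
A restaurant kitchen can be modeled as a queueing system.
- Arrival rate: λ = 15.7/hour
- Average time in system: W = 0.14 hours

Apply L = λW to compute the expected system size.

Little's Law: L = λW
L = 15.7 × 0.14 = 2.1980 orders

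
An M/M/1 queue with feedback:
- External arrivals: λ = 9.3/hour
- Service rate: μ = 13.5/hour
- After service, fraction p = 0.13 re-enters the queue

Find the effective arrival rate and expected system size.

Effective arrival rate: λ_eff = λ/(1-p) = 9.3/(1-0.13) = 9.3/0.87 = 10.689655
ρ = λ_eff/μ = 10.689655/13.5 = 0.791826
L = ρ/(1-ρ) = 0.791826/(1-0.791826) = 3.8037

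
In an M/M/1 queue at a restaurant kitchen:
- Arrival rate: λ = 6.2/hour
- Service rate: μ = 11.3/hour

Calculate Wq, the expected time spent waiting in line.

First, compute utilization: ρ = λ/μ = 6.2/11.3 = 0.5487
For M/M/1: Wq = λ/(μ(μ-λ))
Wq = 6.2/(11.3 × (11.3-6.2))
Wq = 6.2/(11.3 × 5.10)
Wq = 0.1076 hours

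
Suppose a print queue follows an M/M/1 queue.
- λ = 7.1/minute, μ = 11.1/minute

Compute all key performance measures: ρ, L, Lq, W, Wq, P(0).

Step 1: ρ = λ/μ = 7.1/11.1 = 0.6396
Step 2: L = λ/(μ-λ) = 7.1/4.00 = 1.7750
Step 3: Lq = λ²/(μ(μ-λ)) = 50.41/(11.1×4.00) = 1.1354
Step 4: W = 1/(μ-λ) = 1/4.00 = 0.2500
Step 5: Wq = λ/(μ(μ-λ)) = 7.1/(11.1×4.00) = 0.1599
Step 6: P(0) = 1-ρ = 0.3604
Verify: L = λW = 7.1×0.2500 = 1.7750 ✔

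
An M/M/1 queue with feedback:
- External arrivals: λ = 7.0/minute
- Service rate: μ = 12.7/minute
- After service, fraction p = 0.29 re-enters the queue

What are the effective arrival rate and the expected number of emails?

Effective arrival rate: λ_eff = λ/(1-p) = 7.0/(1-0.29) = 7.0/0.71 = 9.8592
ρ = λ_eff/μ = 9.8592/12.7 = 0.77631
L = ρ/(1-ρ) = 0.77631/(1-0.77631) = 3.4705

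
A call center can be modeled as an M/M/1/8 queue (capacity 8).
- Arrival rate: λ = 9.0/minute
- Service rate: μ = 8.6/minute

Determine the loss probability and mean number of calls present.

ρ = λ/μ = 9.0/8.6 = 1.04651
P₀ = (1-ρ)/(1-ρ^(K+1)) = (1-1.04651)/(1-1.04651^9) = -0.046510/-0.50553 = 0.09200
P_K = P₀×ρ^K = 0.09200 × 1.04651^8 = 0.09200 × 1.4386 = 0.1324
Blocking probability P_8 = 0.1324 (13.24%)
L = ρ[1 - (K+1)ρ^K + Kρ^(K+1)] / [(1-ρ)(1-ρ^(K+1))]
L = 1.04651 × (1 - 9×1.4386232 + 8×1.5055336) / ((1 - 1.04651) × (1 - 1.5055336)) = 4.3022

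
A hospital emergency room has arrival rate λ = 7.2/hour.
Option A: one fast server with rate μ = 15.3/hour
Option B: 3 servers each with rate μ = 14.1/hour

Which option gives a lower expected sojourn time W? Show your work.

Option A: single server μ = 15.3 (M/M/1)
  ρ_A = 7.2/15.3 = 0.4706
  W_A = 1/(μ-λ) = 1/(15.3-7.2) = 1/8.10 = 0.1235

Option B: 3 servers μ = 14.1 (M/M/3)
  ρ_B = λ/(cμ) = 7.2/(3×14.1) = 0.1702
  Offered load a = λ/μ = cρ = 7.2/14.1 = 0.5106
  P₀ = [ Σₙ₌₀^2 aⁿ/n! + a^3/(3!(1-ρ)) ]⁻¹
  Σ = a^0/0! + a^1/1! + a^2/2! = 1.0000 + 0.5106 + 0.1304 = 1.6410
  a^3/(3!(1-ρ)) = 0.13315/(6 × 0.82979) = 0.02674
  P₀ = 1/(1.6410 + 0.02674) = 0.5996
  Lq = P₀·a^3·ρ / (3!(1-ρ)²) = 0.59961 × 0.13315 × 0.17021 / (6 × 0.68855) = 0.003289
  Wq_B = Lq/λ = 0.0032894/7.2 = 0.0004569
  W_B = Wq_B + 1/μ = 0.0004569 + 0.07092 = 0.07138

Since W_B = 0.07138 < W_A = 0.1235, Option B (multiple servers) has the shorter time in system.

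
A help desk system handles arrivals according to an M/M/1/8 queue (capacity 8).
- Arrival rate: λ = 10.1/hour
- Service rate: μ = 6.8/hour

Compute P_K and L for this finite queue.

ρ = λ/μ = 10.1/6.8 = 1.4853
P₀ = (1-ρ)/(1-ρ^(K+1)) = (1-1.4853)/(1-1.4853^9) = -0.4853/-34.1826 = 0.01420
P_K = P₀×ρ^K = 0.014197 × 1.4853^8 = 0.014197 × 23.6872 = 0.3363
Blocking probability P_8 = 0.3363 (33.63%)
L = ρ[1 - (K+1)ρ^K + Kρ^(K+1)] / [(1-ρ)(1-ρ^(K+1))]
L = 1.4853 × (1 - 9×23.6872 + 8×35.1826) / ((1 - 1.4853) × (1 - 35.1826)) = 6.2027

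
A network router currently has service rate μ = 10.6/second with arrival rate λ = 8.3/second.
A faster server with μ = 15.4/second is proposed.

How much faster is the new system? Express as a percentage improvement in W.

System 1: ρ₁ = 8.3/10.6 = 0.7830, W₁ = 1/(10.6-8.3) = 0.434783
System 2: ρ₂ = 8.3/15.4 = 0.5390, W₂ = 1/(15.4-8.3) = 0.140845
Improvement: (W₁-W₂)/W₁ = (0.434783-0.140845)/0.434783 = 67.61%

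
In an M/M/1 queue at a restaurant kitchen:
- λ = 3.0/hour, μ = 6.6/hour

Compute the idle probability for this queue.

ρ = λ/μ = 3.0/6.6 = 0.4545
P(0) = 1 - ρ = 1 - 0.4545 = 0.5455
The server is idle 54.55% of the time.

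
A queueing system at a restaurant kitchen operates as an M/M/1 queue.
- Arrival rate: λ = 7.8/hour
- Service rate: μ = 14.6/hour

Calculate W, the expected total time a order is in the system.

First, compute utilization: ρ = λ/μ = 7.8/14.6 = 0.5342
For M/M/1: W = 1/(μ-λ)
W = 1/(14.6-7.8) = 1/6.80
W = 0.1471 hours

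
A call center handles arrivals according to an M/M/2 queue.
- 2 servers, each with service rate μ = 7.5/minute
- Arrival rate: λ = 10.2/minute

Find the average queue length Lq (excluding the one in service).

Traffic intensity: ρ = λ/(cμ) = 10.2/(2×7.5) = 0.6800
Since ρ = 0.6800 < 1, system is stable.
Offered load a = λ/μ = cρ = 10.2/7.5 = 1.3600
P₀ = [ Σₙ₌₀^1 aⁿ/n! + a^2/(2!(1-ρ)) ]⁻¹
Σ = a^0/0! + a^1/1! = 1.0000 + 1.3600 = 2.3600
a^2/(2!(1-ρ)) = 1.8496/(2 × 0.3200) = 2.8900
P₀ = 1/(2.3600 + 2.8900) = 0.1905
Lq = P₀·a^2·ρ / (2!(1-ρ)²) = 0.19048 × 1.8496 × 0.68000 / (2 × 0.10240) = 1.1698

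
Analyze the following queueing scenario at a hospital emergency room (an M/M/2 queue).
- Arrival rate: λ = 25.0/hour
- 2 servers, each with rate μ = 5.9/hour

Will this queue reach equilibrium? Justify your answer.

Stability requires ρ = λ/(cμ) < 1
ρ = 25.0/(2 × 5.9) = 25.0/11.80 = 2.1186
Since 2.1186 ≥ 1, the system is UNSTABLE.
Need c > λ/μ = 25.0/5.9 = 4.24.
Minimum servers needed: c = 5.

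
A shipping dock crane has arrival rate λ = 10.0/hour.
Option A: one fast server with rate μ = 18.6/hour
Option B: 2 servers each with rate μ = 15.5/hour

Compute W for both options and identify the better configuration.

Option A: single server μ = 18.6 (M/M/1)
  ρ_A = 10.0/18.6 = 0.5376
  W_A = 1/(μ-λ) = 1/(18.6-10.0) = 1/8.60 = 0.1163

Option B: 2 servers μ = 15.5 (M/M/2)
  ρ_B = λ/(cμ) = 10.0/(2×15.5) = 0.3226
  Offered load a = λ/μ = cρ = 10.0/15.5 = 0.6452
  P₀ = [ Σₙ₌₀^1 aⁿ/n! + a^2/(2!(1-ρ)) ]⁻¹
  Σ = a^0/0! + a^1/1! = 1.0000 + 0.6452 = 1.6452
  a^2/(2!(1-ρ)) = 0.4162/(2 × 0.6774) = 0.3072
  P₀ = 1/(1.6452 + 0.3072) = 0.5122
  Lq = P₀·a^2·ρ / (2!(1-ρ)²) = 0.5122 × 0.4162 × 0.3226 / (2 × 0.4589) = 0.07493
  Wq_B = Lq/λ = 0.07493/10.0 = 0.007493
  W_B = Wq_B + 1/μ = 0.007493 + 0.06452 = 0.07201

Since W_B = 0.07201 < W_A = 0.1163, Option B (multiple servers) has the shorter time in system.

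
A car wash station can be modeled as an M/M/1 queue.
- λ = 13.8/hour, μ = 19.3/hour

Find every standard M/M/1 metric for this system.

Step 1: ρ = λ/μ = 13.8/19.3 = 0.7150
Step 2: L = λ/(μ-λ) = 13.8/5.50 = 2.5091
Step 3: Lq = λ²/(μ(μ-λ)) = 190.44/(19.3×5.50) = 1.7941
Step 4: W = 1/(μ-λ) = 1/5.50 = 0.18182
Step 5: Wq = λ/(μ(μ-λ)) = 13.8/(19.3×5.50) = 0.1300
Step 6: P(0) = 1-ρ = 0.2850
Verify: L = λW = 13.8×0.18182 = 2.5091 ✔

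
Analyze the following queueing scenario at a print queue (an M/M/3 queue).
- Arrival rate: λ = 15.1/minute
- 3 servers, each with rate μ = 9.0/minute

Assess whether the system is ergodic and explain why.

Stability requires ρ = λ/(cμ) < 1
ρ = 15.1/(3 × 9.0) = 15.1/27.00 = 0.5593
Since 0.5593 < 1, the system is STABLE.
The servers are busy 55.93% of the time.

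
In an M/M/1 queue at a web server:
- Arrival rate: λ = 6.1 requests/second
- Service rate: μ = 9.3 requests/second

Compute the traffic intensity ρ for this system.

Server utilization: ρ = λ/μ
ρ = 6.1/9.3 = 0.6559
The server is busy 65.59% of the time.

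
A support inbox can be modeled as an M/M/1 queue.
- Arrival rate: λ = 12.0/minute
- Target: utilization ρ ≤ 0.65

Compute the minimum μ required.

ρ = λ/μ, so μ = λ/ρ
μ ≥ 12.0/0.65 = 18.4615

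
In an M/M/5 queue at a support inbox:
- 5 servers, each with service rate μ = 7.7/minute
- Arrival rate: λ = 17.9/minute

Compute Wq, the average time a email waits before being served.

Traffic intensity: ρ = λ/(cμ) = 17.9/(5×7.7) = 0.4649
Since ρ = 0.4649 < 1, system is stable.
Offered load a = λ/μ = cρ = 17.9/7.7 = 2.3247
P₀ = [ Σₙ₌₀^4 aⁿ/n! + a^5/(5!(1-ρ)) ]⁻¹
Σ = a^0/0! + a^1/1! + a^2/2! + a^3/3! + a^4/4! = 1.00000 + 2.32468 + 2.70206 + 2.09380 + 1.21685 = 9.3374
a^5/(5!(1-ρ)) = 67.8909/(120 × 0.53506) = 1.0574
P₀ = 1/(9.3374 + 1.0574) = 0.09620
Lq = P₀·a^5·ρ / (5!(1-ρ)²) = 0.096202 × 67.8909 × 0.46494 / (120 × 0.28629) = 0.08839
Wq = Lq/λ = 0.08839/17.9 = 0.004938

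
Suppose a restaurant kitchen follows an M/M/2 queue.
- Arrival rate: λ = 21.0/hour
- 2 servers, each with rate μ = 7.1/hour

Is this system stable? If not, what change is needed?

Stability requires ρ = λ/(cμ) < 1
ρ = 21.0/(2 × 7.1) = 21.0/14.20 = 1.4789
Since 1.4789 ≥ 1, the system is UNSTABLE.
Need c > λ/μ = 21.0/7.1 = 2.96.
Minimum servers needed: c = 3.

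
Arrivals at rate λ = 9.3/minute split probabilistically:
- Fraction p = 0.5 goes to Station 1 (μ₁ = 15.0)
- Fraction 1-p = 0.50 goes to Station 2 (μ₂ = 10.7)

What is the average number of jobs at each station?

Effective rates: λ₁ = 9.3×0.5 = 4.65, λ₂ = 9.3×0.50 = 4.65
Station 1: ρ₁ = 4.65/15.0 = 0.3100, L₁ = ρ₁/(1-ρ₁) = 0.3100/(1-0.3100) = 0.4493
Station 2: ρ₂ = 4.65/10.7 = 0.43458, L₂ = ρ₂/(1-ρ₂) = 0.43458/(1-0.43458) = 0.7686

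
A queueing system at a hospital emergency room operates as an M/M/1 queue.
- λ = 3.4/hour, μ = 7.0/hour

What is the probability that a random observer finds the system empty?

ρ = λ/μ = 3.4/7.0 = 0.4857
P(0) = 1 - ρ = 1 - 0.4857 = 0.5143
The server is idle 51.43% of the time.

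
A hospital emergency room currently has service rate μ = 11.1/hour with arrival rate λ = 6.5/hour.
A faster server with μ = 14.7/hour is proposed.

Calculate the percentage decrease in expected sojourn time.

System 1: ρ₁ = 6.5/11.1 = 0.5856, W₁ = 1/(11.1-6.5) = 0.21739
System 2: ρ₂ = 6.5/14.7 = 0.4422, W₂ = 1/(14.7-6.5) = 0.12195
Improvement: (W₁-W₂)/W₁ = (0.21739-0.12195)/0.21739 = 43.90%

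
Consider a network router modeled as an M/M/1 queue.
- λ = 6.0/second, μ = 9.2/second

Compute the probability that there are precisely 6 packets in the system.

ρ = λ/μ = 6.0/9.2 = 0.65217
P(n) = (1-ρ)ρⁿ
P(6) = (1-0.65217) × 0.65217^6
P(6) = 0.3478 × 0.07694
P(6) = 0.02676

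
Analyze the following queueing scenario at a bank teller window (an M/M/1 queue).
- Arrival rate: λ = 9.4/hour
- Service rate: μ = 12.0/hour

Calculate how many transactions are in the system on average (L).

ρ = λ/μ = 9.4/12.0 = 0.7833
For M/M/1: L = λ/(μ-λ)
L = 9.4/(12.0-9.4) = 9.4/2.60
L = 3.6154 transactions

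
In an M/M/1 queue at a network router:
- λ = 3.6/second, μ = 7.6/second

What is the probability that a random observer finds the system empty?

ρ = λ/μ = 3.6/7.6 = 0.4737
P(0) = 1 - ρ = 1 - 0.4737 = 0.5263
The server is idle 52.63% of the time.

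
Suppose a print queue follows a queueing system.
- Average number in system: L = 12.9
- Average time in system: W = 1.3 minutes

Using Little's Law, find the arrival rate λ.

Little's Law: L = λW, so λ = L/W
λ = 12.9/1.3 = 9.9231 jobs/minute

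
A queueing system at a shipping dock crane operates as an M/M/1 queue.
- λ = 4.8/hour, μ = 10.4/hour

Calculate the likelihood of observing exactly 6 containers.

ρ = λ/μ = 4.8/10.4 = 0.46154
P(n) = (1-ρ)ρⁿ
P(6) = (1-0.46154) × 0.46154^6
P(6) = 0.5385 × 0.009666
P(6) = 0.005205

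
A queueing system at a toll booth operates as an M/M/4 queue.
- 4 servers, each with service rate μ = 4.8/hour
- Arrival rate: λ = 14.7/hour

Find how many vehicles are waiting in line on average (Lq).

Traffic intensity: ρ = λ/(cμ) = 14.7/(4×4.8) = 0.7656
Since ρ = 0.7656 < 1, system is stable.
Offered load a = λ/μ = cρ = 14.7/4.8 = 3.0625
P₀ = [ Σₙ₌₀^3 aⁿ/n! + a^4/(4!(1-ρ)) ]⁻¹
Σ = a^0/0! + a^1/1! + a^2/2! + a^3/3! = 1.00000 + 3.06250 + 4.68945 + 4.78715 = 13.5391
a^4/(4!(1-ρ)) = 87.9639/(24 × 0.234375) = 15.6380
P₀ = 1/(13.5391 + 15.6380) = 0.03427
Lq = P₀·a^4·ρ / (4!(1-ρ)²) = 0.034273 × 87.9639 × 0.76562 / (24 × 0.054932) = 1.7508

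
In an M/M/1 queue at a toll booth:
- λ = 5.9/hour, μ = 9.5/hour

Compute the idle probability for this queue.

ρ = λ/μ = 5.9/9.5 = 0.6211
P(0) = 1 - ρ = 1 - 0.6211 = 0.3789
The server is idle 37.89% of the time.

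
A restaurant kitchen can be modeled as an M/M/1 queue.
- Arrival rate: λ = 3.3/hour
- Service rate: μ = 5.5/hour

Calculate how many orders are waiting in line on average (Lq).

ρ = λ/μ = 3.3/5.5 = 0.6000
For M/M/1: Lq = λ²/(μ(μ-λ))
Lq = 10.89/(5.5 × 2.20)
Lq = 0.9000 orders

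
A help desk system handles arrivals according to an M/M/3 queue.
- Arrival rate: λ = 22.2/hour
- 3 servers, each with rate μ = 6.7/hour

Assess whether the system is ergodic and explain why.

Stability requires ρ = λ/(cμ) < 1
ρ = 22.2/(3 × 6.7) = 22.2/20.10 = 1.1045
Since 1.1045 ≥ 1, the system is UNSTABLE.
Need c > λ/μ = 22.2/6.7 = 3.31.
Minimum servers needed: c = 4.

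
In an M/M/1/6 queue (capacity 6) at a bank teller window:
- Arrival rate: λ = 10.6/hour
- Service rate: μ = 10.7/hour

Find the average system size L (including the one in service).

ρ = λ/μ = 10.6/10.7 = 0.99065
P₀ = (1-ρ)/(1-ρ^(K+1)) = (1-0.99065)/(1-0.99065^7) = 0.009350/0.06364 = 0.1469
P_K = P₀×ρ^K = 0.14691 × 0.99065^6 = 0.14691 × 0.94520 = 0.1389
L = ρ[1 - (K+1)ρ^K + Kρ^(K+1)] / [(1-ρ)(1-ρ^(K+1))]
L = 0.99065 × (1 - 7×0.945195104 + 6×0.936357529) / ((1 - 0.99065) × (1 - 0.936357529)) = 2.9624 transactions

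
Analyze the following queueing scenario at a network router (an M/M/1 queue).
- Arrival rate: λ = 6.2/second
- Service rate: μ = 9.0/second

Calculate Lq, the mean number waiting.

ρ = λ/μ = 6.2/9.0 = 0.6889
For M/M/1: Lq = λ²/(μ(μ-λ))
Lq = 38.44/(9.0 × 2.80)
Lq = 1.5254 packets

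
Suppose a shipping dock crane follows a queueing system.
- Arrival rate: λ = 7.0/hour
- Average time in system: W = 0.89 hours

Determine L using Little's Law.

Little's Law: L = λW
L = 7.0 × 0.89 = 6.2300 containers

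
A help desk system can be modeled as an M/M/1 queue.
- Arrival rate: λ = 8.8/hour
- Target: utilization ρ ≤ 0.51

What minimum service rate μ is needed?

ρ = λ/μ, so μ = λ/ρ
μ ≥ 8.8/0.51 = 17.2549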